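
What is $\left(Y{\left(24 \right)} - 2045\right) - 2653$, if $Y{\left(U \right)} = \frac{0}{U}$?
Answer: $-4698$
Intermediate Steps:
$Y{\left(U \right)} = 0$
$\left(Y{\left(24 \right)} - 2045\right) - 2653 = \left(0 - 2045\right) - 2653 = -2045 - 2653 = -4698$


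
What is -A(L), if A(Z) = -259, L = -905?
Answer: 259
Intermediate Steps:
-A(L) = -1*(-259) = 259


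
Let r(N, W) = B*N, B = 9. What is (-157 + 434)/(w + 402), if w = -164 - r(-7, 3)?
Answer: 277/301 ≈ 0.92027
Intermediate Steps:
r(N, W) = 9*N
w = -101 (w = -164 - 9*(-7) = -164 - 1*(-63) = -164 + 63 = -101)
(-157 + 434)/(w + 402) = (-157 + 434)/(-101 + 402) = 277/301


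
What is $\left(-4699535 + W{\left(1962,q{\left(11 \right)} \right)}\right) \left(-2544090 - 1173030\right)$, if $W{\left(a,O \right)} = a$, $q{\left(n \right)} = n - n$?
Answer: $17461442549760$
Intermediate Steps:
$q{\left(n \right)} = 0$
$\left(-4699535 + W{\left(1962,q{\left(11 \right)} \right)}\right) \left(-2544090 - 1173030\right) = \left(-4699535 + 1962\right) \left(-2544090 - 1173030\right) = - 4697573 \left(-2544090 - 1173030\right) = \left(-4697573\right) \left(-3717120\right) = 17461442549760$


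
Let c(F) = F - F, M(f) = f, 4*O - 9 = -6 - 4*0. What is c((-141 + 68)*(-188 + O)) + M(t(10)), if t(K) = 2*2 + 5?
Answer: 9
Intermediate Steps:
t(K) = 9 (t(K) = 4 + 5 = 9)
O = ¾ (O = 9/4 + (-6 - 4*0)/4 = 9/4 + (-6 + 0)/4 = 9/4 + (¼)*(-6) = 9/4 - 3/2 = ¾ ≈ 0.75000)
c(F) = 0
c((-141 + 68)*(-188 + O)) + M(t(10)) = 0 + 9 = 9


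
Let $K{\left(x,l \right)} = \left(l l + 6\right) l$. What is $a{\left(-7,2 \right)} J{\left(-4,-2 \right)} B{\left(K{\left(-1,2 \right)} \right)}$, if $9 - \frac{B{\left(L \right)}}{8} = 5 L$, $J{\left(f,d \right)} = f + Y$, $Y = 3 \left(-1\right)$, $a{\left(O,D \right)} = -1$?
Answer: $-5096$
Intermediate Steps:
$K{\left(x,l \right)} = l \left(6 + l^{2}\right)$ ($K{\left(x,l \right)} = \left(l^{2} + 6\right) l = \left(6 + l^{2}\right) l = l \left(6 + l^{2}\right)$)
$Y = -3$
$J{\left(f,d \right)} = -3 + f$ ($J{\left(f,d \right)} = f - 3 = -3 + f$)
$B{\left(L \right)} = 72 - 40 L$ ($B{\left(L \right)} = 72 - 8 \cdot 5 L = 72 - 40 L$)
$a{\left(-7,2 \right)} J{\left(-4,-2 \right)} B{\left(K{\left(-1,2 \right)} \right)} = - (-3 - 4) \left(72 - 40 \cdot 2 \left(6 + 2^{2}\right)\right) = \left(-1\right) \left(-7\right) \left(72 - 40 \cdot 2 \left(6 + 4\right)\right) = 7 \left(72 - 40 \cdot 2 \cdot 10\right) = 7 \left(72 - 800\right) = 7 \left(-728\right) = -5096$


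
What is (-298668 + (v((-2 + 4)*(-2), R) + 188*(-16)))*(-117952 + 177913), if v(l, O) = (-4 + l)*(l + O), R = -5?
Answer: -18084477444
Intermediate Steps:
v(l, O) = (-4 + l)*(O + l)
(-298668 + (v((-2 + 4)*(-2), R) + 188*(-16)))*(-117952 + 177913) = (-298668 + ((((-2 + 4)*(-2))**2 - 4*(-5) - 4*(-2 + 4)*(-2) - 5*(-2 + 4)*(-2)) + 188*(-16)))*(-117952 + 177913) = (-298668 + (((2*(-2))**2 + 20 - 8*(-2) - 10*(-2)) - 3008))*59961 = (-298668 + (((-4)**2 + 20 - 4*(-4) - 5*(-4)) - 3008))*59961 = (-298668 + ((16 + 20 + 16 + 20) - 3008))*59961 = (-298668 + (72 - 3008))*59961 = (-298668 - 2936)*59961 = -301604*59961 = -18084477444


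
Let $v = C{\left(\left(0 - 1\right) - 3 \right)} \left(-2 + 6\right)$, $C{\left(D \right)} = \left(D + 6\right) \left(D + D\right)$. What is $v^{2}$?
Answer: $4096$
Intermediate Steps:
$C{\left(D \right)} = 2 D \left(6 + D\right)$ ($C{\left(D \right)} = \left(6 + D\right) 2 D = 2 D \left(6 + D\right)$)
$v = -64$ ($v = 2 \left(\left(0 - 1\right) - 3\right) \left(6 + \left(\left(0 - 1\right) - 3\right)\right) \left(-2 + 6\right) = 2 \left(-1 - 3\right) \left(6 - 4\right) 4 = 2 \left(-4\right) \left(6 - 4\right) 4 = 2 \left(-4\right) 2 \cdot 4 = \left(-16\right) 4 = -64$)
$v^{2} = \left(-64\right)^{2} = 4096$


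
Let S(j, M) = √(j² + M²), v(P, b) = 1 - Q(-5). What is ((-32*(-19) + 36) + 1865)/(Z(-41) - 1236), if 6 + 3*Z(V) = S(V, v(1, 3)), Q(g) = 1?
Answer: -7527/3673 ≈ -2.0493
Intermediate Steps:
v(P, b) = 0 (v(P, b) = 1 - 1*1 = 1 - 1 = 0)
S(j, M) = √(M² + j²)
Z(V) = -2 + √(V²)/3 (Z(V) = -2 + √(0² + V²)/3 = -2 + √(0 + V²)/3 = -2 + √(V²)/3)
((-32*(-19) + 36) + 1865)/(Z(-41) - 1236) = ((-32*(-19) + 36) + 1865)/((-2 + √((-41)²)/3) - 1236) = ((608 + 36) + 1865)/((-2 + √1681/3) - 1236) = (644 + 1865)/((-2 + (⅓)*41) - 1236) = 2509/((-2 + 41/3) - 1236) = 2509/(35/3 - 1236) = 2509/(-3673/3) = 2509*(-3/3673) = -7527/3673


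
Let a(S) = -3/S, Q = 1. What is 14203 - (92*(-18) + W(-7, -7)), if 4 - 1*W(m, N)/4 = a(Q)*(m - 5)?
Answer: 15987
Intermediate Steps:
W(m, N) = -44 + 12*m (W(m, N) = 16 - 4*(-3/1)*(m - 5) = 16 - 4*(-3*1)*(-5 + m) = 16 - (-12)*(-5 + m) = 16 - 4*(15 - 3*m) = 16 + (-60 + 12*m) = -44 + 12*m)
14203 - (92*(-18) + W(-7, -7)) = 14203 - (92*(-18) + (-44 + 12*(-7))) = 14203 - (-1656 + (-44 - 84)) = 14203 - (-1656 - 128) = 14203 - 1*(-1784) = 14203 + 1784 = 15987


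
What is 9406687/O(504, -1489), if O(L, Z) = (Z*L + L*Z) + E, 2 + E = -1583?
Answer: -9406687/1502497 ≈ -6.2607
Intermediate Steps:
E = -1585 (E = -2 - 1583 = -1585)
O(L, Z) = -1585 + 2*L*Z (O(L, Z) = (Z*L + L*Z) - 1585 = (L*Z + L*Z) - 1585 = 2*L*Z - 1585 = -1585 + 2*L*Z)
9406687/O(504, -1489) = 9406687/(-1585 + 2*504*(-1489)) = 9406687/(-1585 - 1500912) = 9406687/(-1502497) = 9406687*(-1/1502497) = -9406687/1502497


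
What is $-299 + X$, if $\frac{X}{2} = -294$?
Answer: $-887$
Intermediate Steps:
$X = -588$ ($X = 2 \left(-294\right) = -588$)
$-299 + X = -299 - 588 = -887$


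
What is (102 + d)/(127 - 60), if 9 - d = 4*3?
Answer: 99/67 ≈ 1.4776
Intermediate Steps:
d = -3 (d = 9 - 4*3 = 9 - 1*12 = 9 - 12 = -3)
(102 + d)/(127 - 60) = (102 - 3)/(127 - 60) = 99/67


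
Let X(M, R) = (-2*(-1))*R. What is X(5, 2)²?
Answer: 16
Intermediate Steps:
X(M, R) = 2*R
X(5, 2)² = (2*2)² = 4² = 16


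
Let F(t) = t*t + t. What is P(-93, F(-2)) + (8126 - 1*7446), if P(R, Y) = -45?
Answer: 635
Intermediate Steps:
F(t) = t + t**2 (F(t) = t**2 + t = t + t**2)
P(-93, F(-2)) + (8126 - 1*7446) = -45 + (8126 - 1*7446) = -45 + (8126 - 7446) = -45 + 680 = 635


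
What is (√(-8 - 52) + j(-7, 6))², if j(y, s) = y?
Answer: (7 - 2*I*√15)² ≈ -11.0 - 108.44*I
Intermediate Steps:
(√(-8 - 52) + j(-7, 6))² = (√(-8 - 52) - 7)² = (√(-60) - 7)² = (2*I*√15 - 7)² = (-7 + 2*I*√15)²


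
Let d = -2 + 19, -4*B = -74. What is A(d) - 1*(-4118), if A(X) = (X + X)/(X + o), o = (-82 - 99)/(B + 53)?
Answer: 8525004/2069 ≈ 4120.4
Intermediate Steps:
B = 37/2 (B = -1/4*(-74) = 37/2 ≈ 18.500)
d = 17
o = -362/143 (o = (-82 - 99)/(37/2 + 53) = -181/143/2 = -181*2/143 = -362/143 ≈ -2.5315)
A(X) = 2*X/(-362/143 + X) (A(X) = (X + X)/(X - 362/143) = (2*X)/(-362/143 + X) = 2*X/(-362/143 + X))
A(d) - 1*(-4118) = 286*17/(-362 + 143*17) - 1*(-4118) = 286*17/(-362 + 2431) + 4118 = 286*17/2069 + 4118 = 286*17*(1/2069) + 4118 = 4862/2069 + 4118 = 8525004/2069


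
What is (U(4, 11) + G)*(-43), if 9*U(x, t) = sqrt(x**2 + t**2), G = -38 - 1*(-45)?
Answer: -301 - 43*sqrt(137)/9 ≈ -356.92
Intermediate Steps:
G = 7 (G = -38 + 45 = 7)
U(x, t) = sqrt(t**2 + x**2)/9 (U(x, t) = sqrt(x**2 + t**2)/9 = sqrt(t**2 + x**2)/9)
(U(4, 11) + G)*(-43) = (sqrt(11**2 + 4**2)/9 + 7)*(-43) = (sqrt(121 + 16)/9 + 7)*(-43) = (sqrt(137)/9 + 7)*(-43) = (7 + sqrt(137)/9)*(-43) = -301 - 43*sqrt(137)/9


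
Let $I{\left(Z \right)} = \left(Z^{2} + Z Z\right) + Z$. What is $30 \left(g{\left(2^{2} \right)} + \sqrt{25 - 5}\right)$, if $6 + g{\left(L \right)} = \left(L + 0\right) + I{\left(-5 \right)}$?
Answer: $1290 + 60 \sqrt{5} \approx 1424.2$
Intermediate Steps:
$I{\left(Z \right)} = Z + 2 Z^{2}$ ($I{\left(Z \right)} = \left(Z^{2} + Z^{2}\right) + Z = 2 Z^{2} + Z = Z + 2 Z^{2}$)
$g{\left(L \right)} = 39 + L$ ($g{\left(L \right)} = -6 + \left(\left(L + 0\right) - 5 \left(1 + 2 \left(-5\right)\right)\right) = -6 + \left(L - 5 \left(1 - 10\right)\right) = -6 + \left(L - -45\right) = -6 + \left(L + 45\right) = -6 + \left(45 + L\right) = 39 + L$)
$30 \left(g{\left(2^{2} \right)} + \sqrt{25 - 5}\right) = 30 \left(\left(39 + 2^{2}\right) + \sqrt{25 - 5}\right) = 30 \left(\left(39 + 4\right) + \sqrt{20}\right) = 30 \left(43 + 2 \sqrt{5}\right) = 1290 + 60 \sqrt{5}$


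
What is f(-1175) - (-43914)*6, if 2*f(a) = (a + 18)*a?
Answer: 1886443/2 ≈ 9.4322e+5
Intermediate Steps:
f(a) = a*(18 + a)/2 (f(a) = ((a + 18)*a)/2 = ((18 + a)*a)/2 = (a*(18 + a))/2 = a*(18 + a)/2)
f(-1175) - (-43914)*6 = (1/2)*(-1175)*(18 - 1175) - (-43914)*6 = (1/2)*(-1175)*(-1157) - 1*(-263484) = 1359475/2 + 263484 = 1886443/2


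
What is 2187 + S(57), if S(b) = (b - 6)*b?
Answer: 5094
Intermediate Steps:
S(b) = b*(-6 + b) (S(b) = (-6 + b)*b = b*(-6 + b))
2187 + S(57) = 2187 + 57*(-6 + 57) = 2187 + 57*51 = 2187 + 2907 = 5094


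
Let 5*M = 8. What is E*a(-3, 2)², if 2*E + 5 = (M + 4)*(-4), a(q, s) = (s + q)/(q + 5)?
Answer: -137/40 ≈ -3.4250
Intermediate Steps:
M = 8/5 (M = (⅕)*8 = 8/5 ≈ 1.6000)
a(q, s) = (q + s)/(5 + q)
E = -137/10 (E = -5/2 + ((8/5 + 4)*(-4))/2 = -5/2 + ((28/5)*(-4))/2 = -5/2 + (½)*(-112/5) = -5/2 - 56/5 = -137/10 ≈ -13.700)
E*a(-3, 2)² = -137*(-3 + 2)²/(5 - 3)²/10 = -137*(-1/2)²/10 = -137*((½)*(-1))²/10 = -137*(-½)²/10 = -137/10*¼ = -137/40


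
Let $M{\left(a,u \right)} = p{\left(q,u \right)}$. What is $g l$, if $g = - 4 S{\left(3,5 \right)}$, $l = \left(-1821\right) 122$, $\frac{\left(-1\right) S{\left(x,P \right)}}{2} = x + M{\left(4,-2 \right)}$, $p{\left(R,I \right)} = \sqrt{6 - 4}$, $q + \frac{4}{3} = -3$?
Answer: $-5331888 - 1777296 \sqrt{2} \approx -7.8454 \cdot 10^{6}$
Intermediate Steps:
$q = - \frac{13}{3}$ ($q = - \frac{4}{3} - 3 = - \frac{13}{3} \approx -4.3333$)
$p{\left(R,I \right)} = \sqrt{2}$
$M{\left(a,u \right)} = \sqrt{2}$
$S{\left(x,P \right)} = - 2 x - 2 \sqrt{2}$ ($S{\left(x,P \right)} = - 2 \left(x + \sqrt{2}\right) = - 2 x - 2 \sqrt{2}$)
$l = -222162$
$g = 24 + 8 \sqrt{2}$ ($g = - 4 \left(\left(-2\right) 3 - 2 \sqrt{2}\right) = - 4 \left(-6 - 2 \sqrt{2}\right) = 24 + 8 \sqrt{2} \approx 35.314$)
$g l = \left(24 + 8 \sqrt{2}\right) \left(-222162\right) = -5331888 - 1777296 \sqrt{2}$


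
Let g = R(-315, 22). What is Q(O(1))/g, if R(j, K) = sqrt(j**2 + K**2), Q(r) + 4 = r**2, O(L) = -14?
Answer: 192*sqrt(99709)/99709 ≈ 0.60804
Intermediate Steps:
Q(r) = -4 + r**2
R(j, K) = sqrt(K**2 + j**2)
g = sqrt(99709) (g = sqrt(22**2 + (-315)**2) = sqrt(484 + 99225) = sqrt(99709) ≈ 315.77)
Q(O(1))/g = (-4 + (-14)**2)/(sqrt(99709)) = (-4 + 196)*(sqrt(99709)/99709) = 192*(sqrt(99709)/99709) = 192*sqrt(99709)/99709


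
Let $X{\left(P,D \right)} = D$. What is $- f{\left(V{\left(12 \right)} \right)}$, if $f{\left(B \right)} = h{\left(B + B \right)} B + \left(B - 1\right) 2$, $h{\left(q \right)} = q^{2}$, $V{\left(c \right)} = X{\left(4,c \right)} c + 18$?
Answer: $-17006434$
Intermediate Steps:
$V{\left(c \right)} = 18 + c^{2}$ ($V{\left(c \right)} = c c + 18 = c^{2} + 18 = 18 + c^{2}$)
$f{\left(B \right)} = -2 + 2 B + 4 B^{3}$ ($f{\left(B \right)} = \left(B + B\right)^{2} B + \left(B - 1\right) 2 = \left(2 B\right)^{2} B + \left(-1 + B\right) 2 = 4 B^{2} B + \left(-2 + 2 B\right) = 4 B^{3} + \left(-2 + 2 B\right) = -2 + 2 B + 4 B^{3}$)
$- f{\left(V{\left(12 \right)} \right)} = - (-2 + 2 \left(18 + 12^{2}\right) + 4 \left(18 + 12^{2}\right)^{3}) = - (-2 + 2 \left(18 + 144\right) + 4 \left(18 + 144\right)^{3}) = - (-2 + 2 \cdot 162 + 4 \cdot 162^{3}) = - (-2 + 324 + 4 \cdot 4251528) = - (-2 + 324 + 17006112) = \left(-1\right) 17006434 = -17006434$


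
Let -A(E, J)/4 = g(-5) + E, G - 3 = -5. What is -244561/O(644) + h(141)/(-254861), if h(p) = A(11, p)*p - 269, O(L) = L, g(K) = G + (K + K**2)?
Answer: -62318354521/164130484 ≈ -379.69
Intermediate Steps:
G = -2 (G = 3 - 5 = -2)
g(K) = -2 + K + K**2 (g(K) = -2 + (K + K**2) = -2 + K + K**2)
A(E, J) = -72 - 4*E (A(E, J) = -4*((-2 - 5 + (-5)**2) + E) = -4*((-2 - 5 + 25) + E) = -4*(18 + E) = -72 - 4*E)
h(p) = -269 - 116*p (h(p) = (-72 - 4*11)*p - 269 = (-72 - 44)*p - 269 = -116*p - 269 = -269 - 116*p)
-244561/O(644) + h(141)/(-254861) = -244561/644 + (-269 - 116*141)/(-254861) = -244561*1/644 + (-269 - 16356)*(-1/254861) = -244561/644 - 16625*(-1/254861) = -244561/644 + 16625/254861 = -62318354521/164130484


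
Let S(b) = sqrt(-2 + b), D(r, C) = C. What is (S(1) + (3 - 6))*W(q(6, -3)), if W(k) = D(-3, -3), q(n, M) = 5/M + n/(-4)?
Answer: 9 - 3*I ≈ 9.0 - 3.0*I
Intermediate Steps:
q(n, M) = 5/M - n/4 (q(n, M) = 5/M + n*(-1/4) = 5/M - n/4)
W(k) = -3
(S(1) + (3 - 6))*W(q(6, -3)) = (sqrt(-2 + 1) + (3 - 6))*(-3) = (sqrt(-1) - 3)*(-3) = (I - 3)*(-3) = (-3 + I)*(-3) = 9 - 3*I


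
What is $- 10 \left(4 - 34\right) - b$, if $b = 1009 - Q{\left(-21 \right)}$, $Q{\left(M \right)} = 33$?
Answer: $-676$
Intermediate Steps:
$b = 976$ ($b = 1009 - 33 = 976$)
$- 10 \left(4 - 34\right) - b = - 10 \left(4 - 34\right) - 976 = \left(-10\right) \left(-30\right) - 976 = 300 - 976 = -676$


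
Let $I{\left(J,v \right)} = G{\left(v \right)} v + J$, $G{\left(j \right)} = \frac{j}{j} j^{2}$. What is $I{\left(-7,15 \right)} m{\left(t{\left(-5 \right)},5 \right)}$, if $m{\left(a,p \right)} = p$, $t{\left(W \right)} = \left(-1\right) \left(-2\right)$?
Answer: $16840$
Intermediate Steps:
$G{\left(j \right)} = j^{2}$ ($G{\left(j \right)} = 1 j^{2} = j^{2}$)
$t{\left(W \right)} = 2$
$I{\left(J,v \right)} = J + v^{3}$ ($I{\left(J,v \right)} = v^{2} v + J = v^{3} + J = J + v^{3}$)
$I{\left(-7,15 \right)} m{\left(t{\left(-5 \right)},5 \right)} = \left(-7 + 15^{3}\right) 5 = \left(-7 + 3375\right) 5 = 3368 \cdot 5 = 16840$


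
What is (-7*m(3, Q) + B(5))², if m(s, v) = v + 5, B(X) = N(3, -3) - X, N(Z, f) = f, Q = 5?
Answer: 6084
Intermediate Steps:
B(X) = -3 - X
m(s, v) = 5 + v
(-7*m(3, Q) + B(5))² = (-7*(5 + 5) + (-3 - 1*5))² = (-7*10 + (-3 - 5))² = (-70 - 8)² = (-78)² = 6084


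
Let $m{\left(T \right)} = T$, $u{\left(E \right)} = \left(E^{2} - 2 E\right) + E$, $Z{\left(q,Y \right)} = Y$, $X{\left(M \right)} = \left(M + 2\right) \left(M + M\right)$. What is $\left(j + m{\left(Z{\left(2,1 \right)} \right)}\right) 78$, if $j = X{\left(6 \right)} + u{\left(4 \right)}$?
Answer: $8502$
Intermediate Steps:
$X{\left(M \right)} = 2 M \left(2 + M\right)$ ($X{\left(M \right)} = \left(2 + M\right) 2 M = 2 M \left(2 + M\right)$)
$u{\left(E \right)} = E^{2} - E$
$j = 108$ ($j = 2 \cdot 6 \left(2 + 6\right) + 4 \left(-1 + 4\right) = 2 \cdot 6 \cdot 8 + 4 \cdot 3 = 96 + 12 = 108$)
$\left(j + m{\left(Z{\left(2,1 \right)} \right)}\right) 78 = \left(108 + 1\right) 78 = 109 \cdot 78 = 8502$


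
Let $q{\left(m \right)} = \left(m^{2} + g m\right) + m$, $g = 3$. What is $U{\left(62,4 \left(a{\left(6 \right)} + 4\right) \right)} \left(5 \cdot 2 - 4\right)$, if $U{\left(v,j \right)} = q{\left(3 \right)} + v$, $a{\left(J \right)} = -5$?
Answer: $498$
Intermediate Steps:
$q{\left(m \right)} = m^{2} + 4 m$ ($q{\left(m \right)} = \left(m^{2} + 3 m\right) + m = m^{2} + 4 m$)
$U{\left(v,j \right)} = 21 + v$ ($U{\left(v,j \right)} = 3 \left(4 + 3\right) + v = 3 \cdot 7 + v = 21 + v$)
$U{\left(62,4 \left(a{\left(6 \right)} + 4\right) \right)} \left(5 \cdot 2 - 4\right) = \left(21 + 62\right) \left(5 \cdot 2 - 4\right) = 83 \left(10 - 4\right) = 83 \cdot 6 = 498$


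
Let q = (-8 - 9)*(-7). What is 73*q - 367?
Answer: 8320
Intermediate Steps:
q = 119 (q = -17*(-7) = 119)
73*q - 367 = 73*119 - 367 = 8687 - 367 = 8320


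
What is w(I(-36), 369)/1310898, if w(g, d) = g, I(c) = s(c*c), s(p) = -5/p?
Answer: -5/1698923808 ≈ -2.9430e-9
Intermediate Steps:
I(c) = -5/c²
w(I(-36), 369)/1310898 = -5/(-36)²/1310898 = -5*1/1296*(1/1310898) = -5/1296*1/1310898 = -5/1698923808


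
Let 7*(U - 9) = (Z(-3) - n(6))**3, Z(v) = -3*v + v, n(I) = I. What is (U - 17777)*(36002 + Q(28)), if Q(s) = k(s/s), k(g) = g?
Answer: -639701304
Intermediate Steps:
Z(v) = -2*v
Q(s) = 1 (Q(s) = s/s = 1)
U = 9 (U = 9 + (-2*(-3) - 1*6)**3/7 = 9 + (6 - 6)**3/7 = 9 + (1/7)*0**3 = 9 + (1/7)*0 = 9 + 0 = 9)
(U - 17777)*(36002 + Q(28)) = (9 - 17777)*(36002 + 1) = -17768*36003 = -639701304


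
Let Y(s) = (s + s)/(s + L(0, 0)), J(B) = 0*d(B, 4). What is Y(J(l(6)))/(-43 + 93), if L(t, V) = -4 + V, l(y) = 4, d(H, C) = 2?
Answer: 0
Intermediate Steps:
J(B) = 0 (J(B) = 0*2 = 0)
Y(s) = 2*s/(-4 + s) (Y(s) = (s + s)/(s + (-4 + 0)) = (2*s)/(s - 4) = (2*s)/(-4 + s) = 2*s/(-4 + s))
Y(J(l(6)))/(-43 + 93) = (2*0/(-4 + 0))/(-43 + 93) = (2*0/(-4))/50 = (2*0*(-1/4))*(1/50) = 0*(1/50) = 0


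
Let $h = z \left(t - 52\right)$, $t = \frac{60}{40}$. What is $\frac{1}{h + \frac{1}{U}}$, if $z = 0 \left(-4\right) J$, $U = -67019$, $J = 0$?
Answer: $-67019$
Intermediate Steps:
$t = \frac{3}{2}$ ($t = 60 \cdot \frac{1}{40} = \frac{3}{2} \approx 1.5$)
$z = 0$ ($z = 0 \left(-4\right) 0 = 0 \cdot 0 = 0$)
$h = 0$ ($h = 0 \left(\frac{3}{2} - 52\right) = 0 \left(- \frac{101}{2}\right) = 0$)
$\frac{1}{h + \frac{1}{U}} = \frac{1}{0 + \frac{1}{-67019}} = \frac{1}{0 - \frac{1}{67019}} = \frac{1}{- \frac{1}{67019}} = -67019$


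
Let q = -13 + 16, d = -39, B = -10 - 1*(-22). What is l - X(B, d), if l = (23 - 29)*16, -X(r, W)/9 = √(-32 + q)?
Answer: -96 + 9*I*√29 ≈ -96.0 + 48.466*I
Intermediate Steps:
B = 12 (B = -10 + 22 = 12)
q = 3
X(r, W) = -9*I*√29 (X(r, W) = -9*√(-32 + 3) = -9*I*√29)
l = -96 (l = -6*16 = -96)
l - X(B, d) = -96 - (-9)*I*√29 = -96 + 9*I*√29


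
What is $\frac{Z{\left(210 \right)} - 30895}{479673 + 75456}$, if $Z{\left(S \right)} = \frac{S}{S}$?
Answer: $- \frac{10298}{185043} \approx -0.055652$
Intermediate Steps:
$Z{\left(S \right)} = 1$
$\frac{Z{\left(210 \right)} - 30895}{479673 + 75456} = \frac{1 - 30895}{479673 + 75456} = - \frac{30894}{555129} = \left(-30894\right) \frac{1}{555129} = - \frac{10298}{185043}$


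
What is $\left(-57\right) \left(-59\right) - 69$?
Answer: $3294$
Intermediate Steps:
$\left(-57\right) \left(-59\right) - 69 = 3363 - 69 = 3294$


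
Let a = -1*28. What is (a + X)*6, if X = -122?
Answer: -900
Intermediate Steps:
a = -28
(a + X)*6 = (-28 - 122)*6 = -150*6 = -900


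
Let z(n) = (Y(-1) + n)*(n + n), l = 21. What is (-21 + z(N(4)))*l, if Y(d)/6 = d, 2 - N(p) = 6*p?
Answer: 25431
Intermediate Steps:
N(p) = 2 - 6*p
Y(d) = 6*d
z(n) = 2*n*(-6 + n) (z(n) = (6*(-1) + n)*(n + n) = (-6 + n)*(2*n) = 2*n*(-6 + n))
(-21 + z(N(4)))*l = (-21 + 2*(2 - 6*4)*(-6 + (2 - 6*4)))*21 = (-21 + 2*(2 - 24)*(-6 + (2 - 24)))*21 = (-21 + 2*(-22)*(-6 - 22))*21 = (-21 + 2*(-22)*(-28))*21 = (-21 + 1232)*21 = 1211*21 = 25431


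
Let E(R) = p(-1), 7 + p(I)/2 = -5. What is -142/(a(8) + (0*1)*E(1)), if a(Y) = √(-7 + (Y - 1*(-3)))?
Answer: -71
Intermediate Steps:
p(I) = -24 (p(I) = -14 + 2*(-5) = -14 - 10 = -24)
E(R) = -24
a(Y) = √(-4 + Y) (a(Y) = √(-7 + (Y + 3)) = √(-7 + (3 + Y)) = √(-4 + Y))
-142/(a(8) + (0*1)*E(1)) = -142/(√(-4 + 8) + (0*1)*(-24)) = -142/(√4 + 0*(-24)) = -142/(2 + 0) = -142/2 = -142*½ = -71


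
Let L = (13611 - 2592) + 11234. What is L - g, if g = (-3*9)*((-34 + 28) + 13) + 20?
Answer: 22422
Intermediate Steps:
g = -169 (g = -27*(-6 + 13) + 20 = -27*7 + 20 = -189 + 20 = -169)
L = 22253 (L = 11019 + 11234 = 22253)
L - g = 22253 - 1*(-169) = 22253 + 169 = 22422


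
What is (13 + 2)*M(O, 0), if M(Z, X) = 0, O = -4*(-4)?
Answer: 0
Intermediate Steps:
O = 16
(13 + 2)*M(O, 0) = (13 + 2)*0 = 15*0 = 0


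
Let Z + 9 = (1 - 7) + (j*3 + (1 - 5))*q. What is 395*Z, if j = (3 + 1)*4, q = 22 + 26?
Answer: 828315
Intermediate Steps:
q = 48
j = 16 (j = 4*4 = 16)
Z = 2097 (Z = -9 + ((1 - 7) + (16*3 + (1 - 5))*48) = -9 + (-6 + (48 - 4)*48) = -9 + (-6 + 44*48) = -9 + (-6 + 2112) = -9 + 2106 = 2097)
395*Z = 395*2097 = 828315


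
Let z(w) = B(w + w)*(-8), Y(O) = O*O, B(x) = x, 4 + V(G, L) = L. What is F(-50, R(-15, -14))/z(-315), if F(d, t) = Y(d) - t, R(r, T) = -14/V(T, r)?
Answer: 23743/47880 ≈ 0.49589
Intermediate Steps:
V(G, L) = -4 + L
Y(O) = O²
R(r, T) = -14/(-4 + r)
F(d, t) = d² - t
z(w) = -16*w (z(w) = (w + w)*(-8) = (2*w)*(-8) = -16*w)
F(-50, R(-15, -14))/z(-315) = ((-50)² - (-14)/(-4 - 15))/((-16*(-315))) = (2500 - (-14)/(-19))/5040 = (2500 - (-14)*(-1)/19)*(1/5040) = (2500 - 1*14/19)*(1/5040) = (2500 - 14/19)*(1/5040) = (47486/19)*(1/5040) = 23743/47880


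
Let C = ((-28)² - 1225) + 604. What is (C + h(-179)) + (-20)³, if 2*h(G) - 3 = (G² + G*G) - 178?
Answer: 48233/2 ≈ 24117.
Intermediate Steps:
h(G) = -175/2 + G² (h(G) = 3/2 + ((G² + G*G) - 178)/2 = 3/2 + ((G² + G²) - 178)/2 = 3/2 + (2*G² - 178)/2 = 3/2 + (-178 + 2*G²)/2 = 3/2 + (-89 + G²) = -175/2 + G²)
C = 163 (C = (784 - 1225) + 604 = -441 + 604 = 163)
(C + h(-179)) + (-20)³ = (163 + (-175/2 + (-179)²)) + (-20)³ = (163 + (-175/2 + 32041)) - 8000 = (163 + 63907/2) - 8000 = 64233/2 - 8000 = 48233/2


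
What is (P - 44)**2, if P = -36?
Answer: 6400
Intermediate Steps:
(P - 44)**2 = (-36 - 44)**2 = (-80)**2 = 6400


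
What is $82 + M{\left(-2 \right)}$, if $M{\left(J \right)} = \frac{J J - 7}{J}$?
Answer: $\frac{167}{2} \approx 83.5$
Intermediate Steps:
$M{\left(J \right)} = \frac{-7 + J^{2}}{J}$ ($M{\left(J \right)} = \frac{J^{2} - 7}{J} = \frac{-7 + J^{2}}{J}$)
$82 + M{\left(-2 \right)} = 82 - \left(2 + \frac{7}{-2}\right) = 82 - - \frac{3}{2} = 82 + \left(-2 + \frac{7}{2}\right) = 82 + \frac{3}{2} = \frac{167}{2}$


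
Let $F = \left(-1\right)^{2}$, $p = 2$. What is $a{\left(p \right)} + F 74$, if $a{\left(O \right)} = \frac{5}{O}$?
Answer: $\frac{153}{2} \approx 76.5$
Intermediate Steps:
$F = 1$
$a{\left(p \right)} + F 74 = \frac{5}{2} + 1 \cdot 74 = 5 \cdot \frac{1}{2} + 74 = \frac{5}{2} + 74 = \frac{153}{2}$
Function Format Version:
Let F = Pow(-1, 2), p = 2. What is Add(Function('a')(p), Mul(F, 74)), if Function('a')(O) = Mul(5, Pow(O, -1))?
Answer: Rational(153, 2) ≈ 76.500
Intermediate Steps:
F = 1
Add(Function('a')(p), Mul(F, 74)) = Add(Mul(5, Pow(2, -1)), Mul(1, 74)) = Add(Mul(5, Rational(1, 2)), 74) = Add(Rational(5, 2), 74) = Rational(153, 2)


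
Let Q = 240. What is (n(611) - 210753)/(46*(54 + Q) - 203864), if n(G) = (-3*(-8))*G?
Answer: 196089/190340 ≈ 1.0302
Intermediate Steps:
n(G) = 24*G
(n(611) - 210753)/(46*(54 + Q) - 203864) = (24*611 - 210753)/(46*(54 + 240) - 203864) = (14664 - 210753)/(46*294 - 203864) = -196089/(13524 - 203864) = -196089/(-190340) = -196089*(-1/190340) = 196089/190340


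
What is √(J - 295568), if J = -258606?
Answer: I*√554174 ≈ 744.43*I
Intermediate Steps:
√(J - 295568) = √(-258606 - 295568) = √(-554174) = I*√554174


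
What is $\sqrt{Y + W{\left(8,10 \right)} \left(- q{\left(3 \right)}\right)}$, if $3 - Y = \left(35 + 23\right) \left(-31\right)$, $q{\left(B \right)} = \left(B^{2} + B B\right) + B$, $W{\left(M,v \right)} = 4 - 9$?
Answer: $\sqrt{1906} \approx 43.658$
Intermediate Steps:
$W{\left(M,v \right)} = -5$ ($W{\left(M,v \right)} = 4 - 9 = -5$)
$q{\left(B \right)} = B + 2 B^{2}$ ($q{\left(B \right)} = \left(B^{2} + B^{2}\right) + B = 2 B^{2} + B = B + 2 B^{2}$)
$Y = 1801$ ($Y = 3 - \left(35 + 23\right) \left(-31\right) = 3 - 58 \left(-31\right) = 3 - -1798 = 3 + 1798 = 1801$)
$\sqrt{Y + W{\left(8,10 \right)} \left(- q{\left(3 \right)}\right)} = \sqrt{1801 - 5 \left(- 3 \left(1 + 2 \cdot 3\right)\right)} = \sqrt{1801 - 5 \left(- 3 \left(1 + 6\right)\right)} = \sqrt{1801 - 5 \left(- 3 \cdot 7\right)} = \sqrt{1801 - 5 \left(\left(-1\right) 21\right)} = \sqrt{1801 - -105} = \sqrt{1801 + 105} = \sqrt{1906}$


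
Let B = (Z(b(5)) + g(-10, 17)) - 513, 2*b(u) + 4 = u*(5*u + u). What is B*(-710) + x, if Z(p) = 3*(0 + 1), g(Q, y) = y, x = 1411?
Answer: 351441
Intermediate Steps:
b(u) = -2 + 3*u² (b(u) = -2 + (u*(5*u + u))/2 = -2 + (u*(6*u))/2 = -2 + (6*u²)/2 = -2 + 3*u²)
Z(p) = 3 (Z(p) = 3*1 = 3)
B = -493 (B = (3 + 17) - 513 = 20 - 513 = -493)
B*(-710) + x = -493*(-710) + 1411 = 350030 + 1411 = 351441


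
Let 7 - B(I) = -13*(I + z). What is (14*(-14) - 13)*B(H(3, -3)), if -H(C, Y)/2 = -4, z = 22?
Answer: -82973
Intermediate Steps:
H(C, Y) = 8 (H(C, Y) = -2*(-4) = 8)
B(I) = 293 + 13*I (B(I) = 7 - (-13)*(I + 22) = 7 - (-13)*(22 + I) = 7 - (-286 - 13*I) = 7 + (286 + 13*I) = 293 + 13*I)
(14*(-14) - 13)*B(H(3, -3)) = (14*(-14) - 13)*(293 + 13*8) = (-196 - 13)*(293 + 104) = -209*397 = -82973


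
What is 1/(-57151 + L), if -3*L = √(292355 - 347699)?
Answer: -171453/9798728851 + 4*I*√3459/9798728851 ≈ -1.7497e-5 + 2.4009e-8*I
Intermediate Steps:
L = -4*I*√3459/3 (L = -√(292355 - 347699)/3 = -4*I*√3459/3 ≈ -78.418*I)
1/(-57151 + L) = 1/(-57151 - 4*I*√3459/3)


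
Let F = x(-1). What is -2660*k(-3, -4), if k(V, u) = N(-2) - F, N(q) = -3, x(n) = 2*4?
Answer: 29260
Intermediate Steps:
x(n) = 8
F = 8
k(V, u) = -11 (k(V, u) = -3 - 1*8 = -3 - 8 = -11)
-2660*k(-3, -4) = -2660*(-11) = 29260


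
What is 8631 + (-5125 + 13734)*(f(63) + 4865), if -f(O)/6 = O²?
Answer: -163123310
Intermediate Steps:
f(O) = -6*O²
8631 + (-5125 + 13734)*(f(63) + 4865) = 8631 + (-5125 + 13734)*(-6*63² + 4865) = 8631 + 8609*(-6*3969 + 4865) = 8631 + 8609*(-23814 + 4865) = 8631 + 8609*(-18949) = 8631 - 163131941 = -163123310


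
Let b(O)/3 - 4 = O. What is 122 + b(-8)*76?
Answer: -790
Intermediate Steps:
b(O) = 12 + 3*O
122 + b(-8)*76 = 122 + (12 + 3*(-8))*76 = 122 + (12 - 24)*76 = 122 - 12*76 = 122 - 912 = -790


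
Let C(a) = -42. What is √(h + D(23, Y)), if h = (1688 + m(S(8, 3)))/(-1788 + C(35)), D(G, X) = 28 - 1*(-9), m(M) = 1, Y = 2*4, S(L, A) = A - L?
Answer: √13424270/610 ≈ 6.0064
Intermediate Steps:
Y = 8
D(G, X) = 37 (D(G, X) = 28 + 9 = 37)
h = -563/610 (h = (1688 + 1)/(-1788 - 42) = 1689/(-1830) = 1689*(-1/1830) = -563/610 ≈ -0.92295)
√(h + D(23, Y)) = √(-563/610 + 37) = √(22007/610) = √13424270/610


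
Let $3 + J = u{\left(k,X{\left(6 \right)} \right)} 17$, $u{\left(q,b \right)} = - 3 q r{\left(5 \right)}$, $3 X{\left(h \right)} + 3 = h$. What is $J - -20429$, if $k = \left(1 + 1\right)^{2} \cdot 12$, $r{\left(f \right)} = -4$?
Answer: $30218$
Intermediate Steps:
$X{\left(h \right)} = -1 + \frac{h}{3}$
$k = 48$ ($k = 2^{2} \cdot 12 = 4 \cdot 12 = 48$)
$u{\left(q,b \right)} = 12 q$ ($u{\left(q,b \right)} = - 3 q \left(-4\right) = 12 q$)
$J = 9789$ ($J = -3 + 12 \cdot 48 \cdot 17 = -3 + 576 \cdot 17 = -3 + 9792 = 9789$)
$J - -20429 = 9789 - -20429 = 9789 + 20429 = 30218$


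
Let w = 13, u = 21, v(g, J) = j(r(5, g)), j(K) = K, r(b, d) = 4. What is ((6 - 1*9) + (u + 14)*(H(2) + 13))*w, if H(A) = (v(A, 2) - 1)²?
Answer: 9971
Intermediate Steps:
v(g, J) = 4
H(A) = 9 (H(A) = (4 - 1)² = 3² = 9)
((6 - 1*9) + (u + 14)*(H(2) + 13))*w = ((6 - 1*9) + (21 + 14)*(9 + 13))*13 = ((6 - 9) + 35*22)*13 = (-3 + 770)*13 = 767*13 = 9971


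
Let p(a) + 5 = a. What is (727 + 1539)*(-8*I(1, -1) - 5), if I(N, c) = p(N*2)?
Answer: 43054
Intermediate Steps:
p(a) = -5 + a
I(N, c) = -5 + 2*N (I(N, c) = -5 + N*2 = -5 + 2*N)
(727 + 1539)*(-8*I(1, -1) - 5) = (727 + 1539)*(-8*(-5 + 2*1) - 5) = 2266*(-8*(-5 + 2) - 5) = 2266*(-8*(-3) - 5) = 2266*(24 - 5) = 2266*19 = 43054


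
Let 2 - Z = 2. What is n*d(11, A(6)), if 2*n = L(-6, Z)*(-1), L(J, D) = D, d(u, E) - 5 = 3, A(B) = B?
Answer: 0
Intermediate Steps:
Z = 0 (Z = 2 - 1*2 = 2 - 2 = 0)
d(u, E) = 8 (d(u, E) = 5 + 3 = 8)
n = 0 (n = (0*(-1))/2 = (1/2)*0 = 0)
n*d(11, A(6)) = 0*8 = 0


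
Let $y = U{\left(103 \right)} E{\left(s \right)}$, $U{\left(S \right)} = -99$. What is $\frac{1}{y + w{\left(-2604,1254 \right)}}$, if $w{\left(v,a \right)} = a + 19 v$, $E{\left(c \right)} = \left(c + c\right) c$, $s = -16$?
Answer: $- \frac{1}{98910} \approx -1.011 \cdot 10^{-5}$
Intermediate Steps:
$E{\left(c \right)} = 2 c^{2}$ ($E{\left(c \right)} = 2 c c = 2 c^{2}$)
$y = -50688$ ($y = - 99 \cdot 2 \left(-16\right)^{2} = - 99 \cdot 2 \cdot 256 = \left(-99\right) 512 = -50688$)
$\frac{1}{y + w{\left(-2604,1254 \right)}} = \frac{1}{-50688 + \left(1254 + 19 \left(-2604\right)\right)} = \frac{1}{-50688 + \left(1254 - 49476\right)} = \frac{1}{-50688 - 48222} = \frac{1}{-98910} = - \frac{1}{98910}$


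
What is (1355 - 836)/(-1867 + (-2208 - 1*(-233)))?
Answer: -519/3842 ≈ -0.13509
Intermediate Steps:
(1355 - 836)/(-1867 + (-2208 - 1*(-233))) = 519/(-1867 + (-2208 + 233)) = 519/(-1867 - 1975) = 519/(-3842) = 519*(-1/3842) = -519/3842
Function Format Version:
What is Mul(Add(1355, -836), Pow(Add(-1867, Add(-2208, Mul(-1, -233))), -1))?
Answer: Rational(-519, 3842) ≈ -0.13509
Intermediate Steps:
Mul(Add(1355, -836), Pow(Add(-1867, Add(-2208, Mul(-1, -233))), -1)) = Mul(519, Pow(Add(-1867, Add(-2208, 233)), -1)) = Mul(519, Pow(Add(-1867, -1975), -1)) = Mul(519, Pow(-3842, -1)) = Mul(519, Rational(-1, 3842)) = Rational(-519, 3842)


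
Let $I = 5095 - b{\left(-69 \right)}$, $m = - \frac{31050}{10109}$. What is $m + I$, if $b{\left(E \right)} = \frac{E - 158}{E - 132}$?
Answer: $\frac{10344040562}{2031909} \approx 5090.8$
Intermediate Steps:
$b{\left(E \right)} = \frac{-158 + E}{-132 + E}$
$m = - \frac{31050}{10109}$ ($m = \left(-31050\right) \frac{1}{10109} = - \frac{31050}{10109} \approx -3.0715$)
$I = \frac{1023868}{201}$ ($I = 5095 - \frac{-158 - 69}{-132 - 69} = 5095 - \frac{1}{-201} \left(-227\right) = 5095 - \left(- \frac{1}{201}\right) \left(-227\right) = 5095 - \frac{227}{201} = \frac{1023868}{201} \approx 5093.9$)
$m + I = - \frac{31050}{10109} + \frac{1023868}{201} = \frac{10344040562}{2031909}$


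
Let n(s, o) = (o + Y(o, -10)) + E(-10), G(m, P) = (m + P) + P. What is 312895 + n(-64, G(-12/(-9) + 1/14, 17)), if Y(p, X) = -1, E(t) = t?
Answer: 13142615/42 ≈ 3.1292e+5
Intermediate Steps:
G(m, P) = m + 2*P (G(m, P) = (P + m) + P = m + 2*P)
n(s, o) = -11 + o (n(s, o) = (o - 1) - 10 = (-1 + o) - 10 = -11 + o)
312895 + n(-64, G(-12/(-9) + 1/14, 17)) = 312895 + (-11 + ((-12/(-9) + 1/14) + 2*17)) = 312895 + (-11 + ((-12*(-⅑) + 1*(1/14)) + 34)) = 312895 + (-11 + ((4/3 + 1/14) + 34)) = 312895 + (-11 + (59/42 + 34)) = 312895 + (-11 + 1487/42) = 312895 + 1025/42 = 13142615/42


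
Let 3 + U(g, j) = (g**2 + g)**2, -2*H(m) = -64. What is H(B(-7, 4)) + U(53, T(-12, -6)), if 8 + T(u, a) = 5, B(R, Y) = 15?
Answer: 8191073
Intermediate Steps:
T(u, a) = -3 (T(u, a) = -8 + 5 = -3)
H(m) = 32 (H(m) = -1/2*(-64) = 32)
U(g, j) = -3 + (g + g**2)**2 (U(g, j) = -3 + (g**2 + g)**2 = -3 + (g + g**2)**2)
H(B(-7, 4)) + U(53, T(-12, -6)) = 32 + (-3 + 53**2*(1 + 53)**2) = 32 + (-3 + 2809*54**2) = 32 + (-3 + 2809*2916) = 32 + (-3 + 8191044) = 32 + 8191041 = 8191073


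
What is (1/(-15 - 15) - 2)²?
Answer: 3721/900 ≈ 4.1344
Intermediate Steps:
(1/(-15 - 15) - 2)² = (1/(-30) - 2)² = (-1/30 - 2)² = (-61/30)² = 3721/900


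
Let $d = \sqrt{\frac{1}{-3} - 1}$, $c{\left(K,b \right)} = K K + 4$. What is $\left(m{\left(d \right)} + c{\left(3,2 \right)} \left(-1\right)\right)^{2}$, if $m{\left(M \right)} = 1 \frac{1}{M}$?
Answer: $\frac{673}{4} + 13 i \sqrt{3} \approx 168.25 + 22.517 i$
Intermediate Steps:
$c{\left(K,b \right)} = 4 + K^{2}$ ($c{\left(K,b \right)} = K^{2} + 4 = 4 + K^{2}$)
$d = \frac{2 i \sqrt{3}}{3}$ ($d = \sqrt{- \frac{1}{3} - 1} = \sqrt{- \frac{4}{3}} = \frac{2 i \sqrt{3}}{3} \approx 1.1547 i$)
$m{\left(M \right)} = \frac{1}{M}$
$\left(m{\left(d \right)} + c{\left(3,2 \right)} \left(-1\right)\right)^{2} = \left(\frac{1}{\frac{2}{3} i \sqrt{3}} + \left(4 + 3^{2}\right) \left(-1\right)\right)^{2} = \left(- \frac{i \sqrt{3}}{2} + \left(4 + 9\right) \left(-1\right)\right)^{2} = \left(- \frac{i \sqrt{3}}{2} + 13 \left(-1\right)\right)^{2} = \left(- \frac{i \sqrt{3}}{2} - 13\right)^{2} = \left(-13 - \frac{i \sqrt{3}}{2}\right)^{2}$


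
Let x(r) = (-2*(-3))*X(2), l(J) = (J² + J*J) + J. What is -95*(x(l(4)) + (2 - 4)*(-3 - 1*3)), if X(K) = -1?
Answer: -570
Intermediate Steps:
l(J) = J + 2*J² (l(J) = (J² + J²) + J = 2*J² + J = J + 2*J²)
x(r) = -6 (x(r) = -2*(-3)*(-1) = 6*(-1) = -6)
-95*(x(l(4)) + (2 - 4)*(-3 - 1*3)) = -95*(-6 + (2 - 4)*(-3 - 1*3)) = -95*(-6 - 2*(-3 - 3)) = -95*(-6 - 2*(-6)) = -95*(-6 + 12) = -95*6 = -570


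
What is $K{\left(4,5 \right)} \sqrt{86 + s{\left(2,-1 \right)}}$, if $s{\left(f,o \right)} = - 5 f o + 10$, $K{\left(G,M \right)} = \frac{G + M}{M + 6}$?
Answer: $\frac{9 \sqrt{106}}{11} \approx 8.4237$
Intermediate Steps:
$K{\left(G,M \right)} = \frac{G + M}{6 + M}$
$s{\left(f,o \right)} = 10 - 5 f o$ ($s{\left(f,o \right)} = - 5 f o + 10 = 10 - 5 f o$)
$K{\left(4,5 \right)} \sqrt{86 + s{\left(2,-1 \right)}} = \frac{4 + 5}{6 + 5} \sqrt{86 + \left(10 - 10 \left(-1\right)\right)} = \frac{1}{11} \cdot 9 \sqrt{86 + \left(10 + 10\right)} = \frac{1}{11} \cdot 9 \sqrt{86 + 20} = \frac{9 \sqrt{106}}{11}$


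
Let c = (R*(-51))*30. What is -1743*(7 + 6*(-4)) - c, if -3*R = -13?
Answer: 36261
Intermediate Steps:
R = 13/3 (R = -1/3*(-13) = 13/3 ≈ 4.3333)
c = -6630 (c = ((13/3)*(-51))*30 = -221*30 = -6630)
-1743*(7 + 6*(-4)) - c = -1743*(7 + 6*(-4)) - 1*(-6630) = -1743*(7 - 24) + 6630 = -1743*(-17) + 6630 = 29631 + 6630 = 36261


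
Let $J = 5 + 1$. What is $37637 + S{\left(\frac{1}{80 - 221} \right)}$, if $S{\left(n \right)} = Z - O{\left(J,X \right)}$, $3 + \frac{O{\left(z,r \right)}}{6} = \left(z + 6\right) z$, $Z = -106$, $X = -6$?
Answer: $37117$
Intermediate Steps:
$J = 6$
$O{\left(z,r \right)} = -18 + 6 z \left(6 + z\right)$ ($O{\left(z,r \right)} = -18 + 6 \left(z + 6\right) z = -18 + 6 \left(6 + z\right) z = -18 + 6 z \left(6 + z\right)$)
$S{\left(n \right)} = -520$ ($S{\left(n \right)} = -106 - \left(-18 + 6 \cdot 6^{2} + 36 \cdot 6\right) = -106 - \left(-18 + 6 \cdot 36 + 216\right) = -106 - \left(-18 + 216 + 216\right) = -106 - 414 = -520$)
$37637 + S{\left(\frac{1}{80 - 221} \right)} = 37637 - 520 = 37117$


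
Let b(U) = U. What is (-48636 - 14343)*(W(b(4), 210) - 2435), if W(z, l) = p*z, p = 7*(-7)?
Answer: 165697749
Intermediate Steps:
p = -49
W(z, l) = -49*z
(-48636 - 14343)*(W(b(4), 210) - 2435) = (-48636 - 14343)*(-49*4 - 2435) = -62979*(-196 - 2435) = -62979*(-2631) = 165697749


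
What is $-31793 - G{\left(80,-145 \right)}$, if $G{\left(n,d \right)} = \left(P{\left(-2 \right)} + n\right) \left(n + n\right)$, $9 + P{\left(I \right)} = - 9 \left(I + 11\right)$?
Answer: $-30193$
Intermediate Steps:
$P{\left(I \right)} = -108 - 9 I$ ($P{\left(I \right)} = -9 - 9 \left(I + 11\right) = -9 - 9 \left(11 + I\right) = -9 - \left(99 + 9 I\right) = -108 - 9 I$)
$G{\left(n,d \right)} = 2 n \left(-90 + n\right)$ ($G{\left(n,d \right)} = \left(\left(-108 - -18\right) + n\right) \left(n + n\right) = \left(\left(-108 + 18\right) + n\right) 2 n = \left(-90 + n\right) 2 n = 2 n \left(-90 + n\right)$)
$-31793 - G{\left(80,-145 \right)} = -31793 - 2 \cdot 80 \left(-90 + 80\right) = -31793 - 2 \cdot 80 \left(-10\right) = -31793 - -1600 = -31793 + 1600 = -30193$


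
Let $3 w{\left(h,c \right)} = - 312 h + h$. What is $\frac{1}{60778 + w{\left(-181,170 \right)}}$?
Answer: $\frac{3}{238625} \approx 1.2572 \cdot 10^{-5}$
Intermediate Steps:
$w{\left(h,c \right)} = - \frac{311 h}{3}$ ($w{\left(h,c \right)} = \frac{- 312 h + h}{3} = \frac{\left(-311\right) h}{3} = - \frac{311 h}{3}$)
$\frac{1}{60778 + w{\left(-181,170 \right)}} = \frac{1}{60778 - - \frac{56291}{3}} = \frac{1}{60778 + \frac{56291}{3}} = \frac{1}{\frac{238625}{3}} = \frac{3}{238625}$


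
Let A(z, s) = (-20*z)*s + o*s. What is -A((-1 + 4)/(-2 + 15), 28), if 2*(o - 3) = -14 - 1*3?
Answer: 3682/13 ≈ 283.23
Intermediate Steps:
o = -11/2 (o = 3 + (-14 - 1*3)/2 = 3 + (-14 - 3)/2 = 3 + (1/2)*(-17) = 3 - 17/2 = -11/2 ≈ -5.5000)
A(z, s) = -11*s/2 - 20*s*z (A(z, s) = (-20*z)*s - 11*s/2 = -20*s*z - 11*s/2 = -11*s/2 - 20*s*z)
-A((-1 + 4)/(-2 + 15), 28) = -(-1)*28*(11 + 40*((-1 + 4)/(-2 + 15)))/2 = -(-1)*28*(11 + 40*(3/13))/2 = -(-1)*28*(11 + 120/13)/2 = -(-1)*28*263/(2*13) = -1*(-3682/13) = 3682/13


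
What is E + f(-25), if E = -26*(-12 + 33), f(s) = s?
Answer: -571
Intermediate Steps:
E = -546 (E = -26*21 = -546)
E + f(-25) = -546 - 25 = -571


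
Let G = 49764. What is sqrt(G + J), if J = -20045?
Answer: sqrt(29719) ≈ 172.39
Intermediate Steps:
sqrt(G + J) = sqrt(49764 - 20045) = sqrt(29719)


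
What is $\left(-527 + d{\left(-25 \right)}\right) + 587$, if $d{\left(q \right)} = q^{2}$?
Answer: $685$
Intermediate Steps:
$\left(-527 + d{\left(-25 \right)}\right) + 587 = \left(-527 + \left(-25\right)^{2}\right) + 587 = \left(-527 + 625\right) + 587 = 98 + 587 = 685$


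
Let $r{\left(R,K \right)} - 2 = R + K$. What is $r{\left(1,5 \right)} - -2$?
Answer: $10$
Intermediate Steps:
$r{\left(R,K \right)} = 2 + K + R$ ($r{\left(R,K \right)} = 2 + \left(R + K\right) = 2 + \left(K + R\right) = 2 + K + R$)
$r{\left(1,5 \right)} - -2 = \left(2 + 5 + 1\right) - -2 = 8 + 2 = 10$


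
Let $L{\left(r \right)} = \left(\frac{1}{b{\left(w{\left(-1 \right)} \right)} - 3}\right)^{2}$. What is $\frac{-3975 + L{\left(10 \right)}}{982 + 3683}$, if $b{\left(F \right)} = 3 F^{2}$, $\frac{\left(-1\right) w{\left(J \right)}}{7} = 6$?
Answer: $- \frac{111194745974}{130496475465} \approx -0.85209$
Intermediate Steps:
$w{\left(J \right)} = -42$ ($w{\left(J \right)} = \left(-7\right) 6 = -42$)
$L{\left(r \right)} = \frac{1}{27973521}$ ($L{\left(r \right)} = \left(\frac{1}{3 \left(-42\right)^{2} - 3}\right)^{2} = \left(\frac{1}{3 \cdot 1764 - 3}\right)^{2} = \left(\frac{1}{5292 - 3}\right)^{2} = \left(\frac{1}{5289}\right)^{2} = \frac{1}{27973521}$)
$\frac{-3975 + L{\left(10 \right)}}{982 + 3683} = \frac{-3975 + \frac{1}{27973521}}{982 + 3683} = - \frac{111194745974}{27973521 \cdot 4665} = \left(- \frac{111194745974}{27973521}\right) \frac{1}{4665} = - \frac{111194745974}{130496475465}$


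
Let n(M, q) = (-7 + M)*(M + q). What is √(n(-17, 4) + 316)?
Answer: 2*√157 ≈ 25.060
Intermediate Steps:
√(n(-17, 4) + 316) = √(((-17)² - 7*(-17) - 7*4 - 17*4) + 316) = √((289 + 119 - 28 - 68) + 316) = √(312 + 316) = √628 = 2*√157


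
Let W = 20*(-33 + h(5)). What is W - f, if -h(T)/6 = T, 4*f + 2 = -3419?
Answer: -1619/4 ≈ -404.75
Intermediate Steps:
f = -3421/4 (f = -1/2 + (1/4)*(-3419) = -1/2 - 3419/4 = -3421/4 ≈ -855.25)
h(T) = -6*T
W = -1260 (W = 20*(-33 - 6*5) = 20*(-33 - 30) = 20*(-63) = -1260)
W - f = -1260 - 1*(-3421/4) = -1260 + 3421/4 = -1619/4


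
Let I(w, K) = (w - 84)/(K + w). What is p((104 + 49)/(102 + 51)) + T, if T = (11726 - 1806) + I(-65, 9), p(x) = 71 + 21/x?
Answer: 560821/56 ≈ 10015.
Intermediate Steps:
I(w, K) = (-84 + w)/(K + w)
T = 555669/56 (T = (11726 - 1806) + (-84 - 65)/(9 - 65) = 9920 - 149/(-56) = 9920 - 1/56*(-149) = 9920 + 149/56 = 555669/56 ≈ 9922.7)
p((104 + 49)/(102 + 51)) + T = (71 + 21/(((104 + 49)/(102 + 51)))) + 555669/56 = (71 + 21/((153/153))) + 555669/56 = (71 + 21/((153*(1/153)))) + 555669/56 = (71 + 21/1) + 555669/56 = (71 + 21*1) + 555669/56 = (71 + 21) + 555669/56 = 92 + 555669/56 = 560821/56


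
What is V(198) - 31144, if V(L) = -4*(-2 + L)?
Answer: -31928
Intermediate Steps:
V(L) = 8 - 4*L
V(198) - 31144 = (8 - 4*198) - 31144 = (8 - 792) - 31144 = -784 - 31144 = -31928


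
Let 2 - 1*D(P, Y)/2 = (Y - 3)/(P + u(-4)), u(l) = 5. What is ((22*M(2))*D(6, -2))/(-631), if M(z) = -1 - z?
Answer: 324/631 ≈ 0.51347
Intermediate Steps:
D(P, Y) = 4 - 2*(-3 + Y)/(5 + P) (D(P, Y) = 4 - 2*(Y - 3)/(P + 5) = 4 - 2*(-3 + Y)/(5 + P))
((22*M(2))*D(6, -2))/(-631) = ((22*(-1 - 1*2))*(2*(13 - 1*(-2) + 2*6)/(5 + 6)))/(-631) = ((22*(-1 - 2))*(2*(13 + 2 + 12)/11))*(-1/631) = ((22*(-3))*(2*(1/11)*27))*(-1/631) = -66*54/11*(-1/631) = -324*(-1/631) = 324/631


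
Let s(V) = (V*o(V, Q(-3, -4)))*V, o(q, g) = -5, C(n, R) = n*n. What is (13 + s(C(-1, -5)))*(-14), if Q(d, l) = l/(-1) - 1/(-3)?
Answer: -112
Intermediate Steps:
Q(d, l) = ⅓ - l (Q(d, l) = l*(-1) - 1*(-⅓) = -l + ⅓ = ⅓ - l)
C(n, R) = n²
s(V) = -5*V² (s(V) = (V*(-5))*V = (-5*V)*V = -5*V²)
(13 + s(C(-1, -5)))*(-14) = (13 - 5*((-1)²)²)*(-14) = (13 - 5*1²)*(-14) = (13 - 5*1)*(-14) = (13 - 5)*(-14) = 8*(-14) = -112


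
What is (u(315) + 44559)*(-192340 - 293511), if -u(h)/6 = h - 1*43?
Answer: -20856125877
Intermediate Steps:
u(h) = 258 - 6*h (u(h) = -6*(h - 1*43) = -6*(h - 43) = -6*(-43 + h) = 258 - 6*h)
(u(315) + 44559)*(-192340 - 293511) = ((258 - 6*315) + 44559)*(-192340 - 293511) = ((258 - 1890) + 44559)*(-485851) = (-1632 + 44559)*(-485851) = 42927*(-485851) = -20856125877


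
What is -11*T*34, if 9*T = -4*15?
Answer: 7480/3 ≈ 2493.3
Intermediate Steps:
T = -20/3 (T = (-4*15)/9 = (⅑)*(-60) = -20/3 ≈ -6.6667)
-11*T*34 = -11*(-20/3)*34 = (220/3)*34 = 7480/3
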